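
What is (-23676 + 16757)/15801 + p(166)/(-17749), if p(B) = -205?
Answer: -119566126/280451949 ≈ -0.42633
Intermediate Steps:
(-23676 + 16757)/15801 + p(166)/(-17749) = (-23676 + 16757)/15801 - 205/(-17749) = -6919*1/15801 - 205*(-1/17749) = -6919/15801 + 205/17749 = -119566126/280451949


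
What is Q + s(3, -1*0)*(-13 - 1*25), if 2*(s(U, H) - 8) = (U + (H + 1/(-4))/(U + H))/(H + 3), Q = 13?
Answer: -11141/36 ≈ -309.47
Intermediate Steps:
s(U, H) = 8 + (U + (-1/4 + H)/(H + U))/(2*(3 + H)) (s(U, H) = 8 + ((U + (H + 1/(-4))/(U + H))/(H + 3))/2 = 8 + ((U + (H - 1/4)/(H + U))/(3 + H))/2 = 8 + ((U + (-1/4 + H)/(H + U))/(3 + H))/2 = 8 + (U + (-1/4 + H)/(H + U))/(2*(3 + H)))
Q + s(3, -1*0)*(-13 - 1*25) = 13 + ((-1 + 4*3**2 + 64*(-1*0)**2 + 192*3 + 196*(-1*0) + 68*(-1*0)*3)/(8*((-1*0)**2 + 3*(-1*0) + 3*3 - 1*0*3)))*(-13 - 1*25) = 13 + ((-1 + 4*9 + 64*0**2 + 576 + 196*0 + 68*0*3)/(8*(0**2 + 3*0 + 9 + 0*3)))*(-13 - 25) = 13 + ((-1 + 36 + 64*0 + 576 + 0 + 0)/(8*(0 + 0 + 9 + 0)))*(-38) = 13 + ((1/8)*(-1 + 36 + 0 + 576 + 0 + 0)/9)*(-38) = 13 + ((1/8)*(1/9)*611)*(-38) = 13 + (611/72)*(-38) = 13 - 11609/36 = -11141/36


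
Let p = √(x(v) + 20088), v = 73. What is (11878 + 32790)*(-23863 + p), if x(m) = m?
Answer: -1065912484 + 44668*√20161 ≈ -1.0596e+9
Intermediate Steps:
p = √20161 (p = √(73 + 20088) = √20161 ≈ 141.99)
(11878 + 32790)*(-23863 + p) = (11878 + 32790)*(-23863 + √20161) = 44668*(-23863 + √20161) = -1065912484 + 44668*√20161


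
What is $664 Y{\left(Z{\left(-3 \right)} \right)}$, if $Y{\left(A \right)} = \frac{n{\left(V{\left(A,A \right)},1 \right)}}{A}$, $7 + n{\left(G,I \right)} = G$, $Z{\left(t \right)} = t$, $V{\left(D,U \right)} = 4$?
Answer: $664$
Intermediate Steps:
$n{\left(G,I \right)} = -7 + G$
$Y{\left(A \right)} = - \frac{3}{A}$ ($Y{\left(A \right)} = \frac{-7 + 4}{A} = - \frac{3}{A}$)
$664 Y{\left(Z{\left(-3 \right)} \right)} = 664 \left(- \frac{3}{-3}\right) = 664 \left(\left(-3\right) \left(- \frac{1}{3}\right)\right) = 664 \cdot 1 = 664$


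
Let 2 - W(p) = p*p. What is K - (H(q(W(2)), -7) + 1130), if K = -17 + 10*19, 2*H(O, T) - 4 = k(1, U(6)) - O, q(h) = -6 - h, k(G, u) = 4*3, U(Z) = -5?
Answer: -967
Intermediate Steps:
W(p) = 2 - p² (W(p) = 2 - p*p = 2 - p²)
k(G, u) = 12
H(O, T) = 8 - O/2 (H(O, T) = 2 + (12 - O)/2 = 2 + (6 - O/2) = 8 - O/2)
K = 173 (K = -17 + 190 = 173)
K - (H(q(W(2)), -7) + 1130) = 173 - ((8 - (-6 - (2 - 1*2²))/2) + 1130) = 173 - ((8 - (-6 - (2 - 1*4))/2) + 1130) = 173 - ((8 - (-6 - (2 - 4))/2) + 1130) = 173 - ((8 - (-6 - 1*(-2))/2) + 1130) = 173 - ((8 - (-6 + 2)/2) + 1130) = 173 - ((8 - ½*(-4)) + 1130) = 173 - ((8 + 2) + 1130) = 173 - (10 + 1130) = 173 - 1*1140 = 173 - 1140 = -967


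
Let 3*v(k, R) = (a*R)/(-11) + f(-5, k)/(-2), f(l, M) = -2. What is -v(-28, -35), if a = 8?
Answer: -97/11 ≈ -8.8182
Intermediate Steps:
v(k, R) = ⅓ - 8*R/33 (v(k, R) = ((8*R)/(-11) - 2/(-2))/3 = ((8*R)*(-1/11) - 2*(-½))/3 = (-8*R/11 + 1)/3 = (1 - 8*R/11)/3 = ⅓ - 8*R/33)
-v(-28, -35) = -(⅓ - 8/33*(-35)) = -(⅓ + 280/33) = -1*97/11 = -97/11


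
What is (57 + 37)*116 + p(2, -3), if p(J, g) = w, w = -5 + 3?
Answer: 10902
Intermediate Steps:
w = -2
p(J, g) = -2
(57 + 37)*116 + p(2, -3) = (57 + 37)*116 - 2 = 94*116 - 2 = 10904 - 2 = 10902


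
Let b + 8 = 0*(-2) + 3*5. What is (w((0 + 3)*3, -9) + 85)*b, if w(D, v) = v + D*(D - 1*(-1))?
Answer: 1162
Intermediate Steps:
w(D, v) = v + D*(1 + D) (w(D, v) = v + D*(D + 1) = v + D*(1 + D))
b = 7 (b = -8 + (0*(-2) + 3*5) = -8 + (0 + 15) = -8 + 15 = 7)
(w((0 + 3)*3, -9) + 85)*b = (((0 + 3)*3 - 9 + ((0 + 3)*3)²) + 85)*7 = ((3*3 - 9 + (3*3)²) + 85)*7 = ((9 - 9 + 9²) + 85)*7 = ((9 - 9 + 81) + 85)*7 = (81 + 85)*7 = 166*7 = 1162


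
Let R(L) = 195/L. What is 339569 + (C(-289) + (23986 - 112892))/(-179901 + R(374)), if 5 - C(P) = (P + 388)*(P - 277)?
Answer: 22847158274509/67282779 ≈ 3.3957e+5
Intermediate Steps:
C(P) = 5 - (-277 + P)*(388 + P) (C(P) = 5 - (P + 388)*(P - 277) = 5 - (388 + P)*(-277 + P) = 5 - (-277 + P)*(388 + P))
339569 + (C(-289) + (23986 - 112892))/(-179901 + R(374)) = 339569 + ((107481 - 1*(-289)² - 111*(-289)) + (23986 - 112892))/(-179901 + 195/374) = 339569 + ((107481 - 1*83521 + 32079) - 88906)/(-179901 + 195*(1/374)) = 339569 + ((107481 - 83521 + 32079) - 88906)/(-179901 + 195/374) = 339569 + (56039 - 88906)/(-67282779/374) = 339569 - 32867*(-374/67282779) = 339569 + 12292258/67282779 = 22847158274509/67282779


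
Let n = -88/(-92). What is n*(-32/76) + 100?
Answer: 43524/437 ≈ 99.597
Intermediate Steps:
n = 22/23 (n = -88*(-1/92) = 22/23 ≈ 0.95652)
n*(-32/76) + 100 = 22*(-32/76)/23 + 100 = 22*(-32*1/76)/23 + 100 = (22/23)*(-8/19) + 100 = -176/437 + 100 = 43524/437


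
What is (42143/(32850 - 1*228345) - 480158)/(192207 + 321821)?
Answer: -93868530353/100489903860 ≈ -0.93411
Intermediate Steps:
(42143/(32850 - 1*228345) - 480158)/(192207 + 321821) = (42143/(32850 - 228345) - 480158)/514028 = (42143/(-195495) - 480158)*(1/514028) = (42143*(-1/195495) - 480158)*(1/514028) = (-42143/195495 - 480158)*(1/514028) = -93868530353/195495*1/514028 = -93868530353/100489903860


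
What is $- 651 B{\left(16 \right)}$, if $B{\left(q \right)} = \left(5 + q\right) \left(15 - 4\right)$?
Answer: $-150381$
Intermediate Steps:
$B{\left(q \right)} = 55 + 11 q$ ($B{\left(q \right)} = \left(5 + q\right) 11 = 55 + 11 q$)
$- 651 B{\left(16 \right)} = - 651 \left(55 + 11 \cdot 16\right) = - 651 \left(55 + 176\right) = \left(-651\right) 231 = -150381$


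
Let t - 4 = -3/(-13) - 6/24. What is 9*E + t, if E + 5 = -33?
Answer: -17577/52 ≈ -338.02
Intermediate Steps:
E = -38 (E = -5 - 33 = -38)
t = 207/52 (t = 4 + (-3/(-13) - 6/24) = 4 + (-3*(-1/13) - 6*1/24) = 4 + (3/13 - ¼) = 4 - 1/52 = 207/52 ≈ 3.9808)
9*E + t = 9*(-38) + 207/52 = -342 + 207/52 = -17577/52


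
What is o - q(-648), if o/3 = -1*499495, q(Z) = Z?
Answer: -1497837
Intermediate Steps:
o = -1498485 (o = 3*(-1*499495) = 3*(-499495) = -1498485)
o - q(-648) = -1498485 - 1*(-648) = -1498485 + 648 = -1497837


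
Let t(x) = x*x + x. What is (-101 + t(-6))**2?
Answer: 5041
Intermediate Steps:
t(x) = x + x**2 (t(x) = x**2 + x = x + x**2)
(-101 + t(-6))**2 = (-101 - 6*(1 - 6))**2 = (-101 - 6*(-5))**2 = (-101 + 30)**2 = (-71)**2 = 5041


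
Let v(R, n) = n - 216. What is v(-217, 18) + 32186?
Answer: 31988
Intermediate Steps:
v(R, n) = -216 + n
v(-217, 18) + 32186 = (-216 + 18) + 32186 = -198 + 32186 = 31988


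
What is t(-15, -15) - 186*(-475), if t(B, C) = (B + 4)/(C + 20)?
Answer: 441739/5 ≈ 88348.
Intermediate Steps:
t(B, C) = (4 + B)/(20 + C)
t(-15, -15) - 186*(-475) = (4 - 15)/(20 - 15) - 186*(-475) = -11/5 + 88350 = 441739/5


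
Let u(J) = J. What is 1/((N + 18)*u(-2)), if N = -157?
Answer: 1/278 ≈ 0.0035971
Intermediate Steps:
1/((N + 18)*u(-2)) = 1/((-157 + 18)*(-2)) = 1/(-139*(-2)) = 1/278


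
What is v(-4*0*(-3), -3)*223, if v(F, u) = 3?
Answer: 669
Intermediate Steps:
v(-4*0*(-3), -3)*223 = 3*223 = 669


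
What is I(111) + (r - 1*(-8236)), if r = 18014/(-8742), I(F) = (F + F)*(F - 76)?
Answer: 69953219/4371 ≈ 16004.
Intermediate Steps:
I(F) = 2*F*(-76 + F) (I(F) = (2*F)*(-76 + F) = 2*F*(-76 + F))
r = -9007/4371 (r = 18014*(-1/8742) = -9007/4371 ≈ -2.0606)
I(111) + (r - 1*(-8236)) = 2*111*(-76 + 111) + (-9007/4371 - 1*(-8236)) = 2*111*35 + (-9007/4371 + 8236) = 7770 + 35990549/4371 = 69953219/4371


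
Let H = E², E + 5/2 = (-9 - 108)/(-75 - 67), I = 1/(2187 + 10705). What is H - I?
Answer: 182558571/64988572 ≈ 2.8091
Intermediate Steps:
I = 1/12892 ≈ 7.7568e-5
E = -119/71 (E = -5/2 + (-9 - 108)/(-75 - 67) = -5/2 - 117/(-142) = -5/2 - 117*(-1/142) = -5/2 + 117/142 = -119/71 ≈ -1.6761)
H = 14161/5041 (H = (-119/71)² = 14161/5041 ≈ 2.8092)
H - I = 14161/5041 - 1*1/12892 = 14161/5041 - 1/12892 = 182558571/64988572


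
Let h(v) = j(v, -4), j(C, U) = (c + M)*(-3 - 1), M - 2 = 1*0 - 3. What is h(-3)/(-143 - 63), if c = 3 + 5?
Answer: 14/103 ≈ 0.13592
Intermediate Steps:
M = -1 (M = 2 + (1*0 - 3) = 2 + (0 - 3) = 2 - 3 = -1)
c = 8
j(C, U) = -28 (j(C, U) = (8 - 1)*(-3 - 1) = 7*(-4) = -28)
h(v) = -28
h(-3)/(-143 - 63) = -28/(-143 - 63) = -28/(-206) = -28*(-1/206) = 14/103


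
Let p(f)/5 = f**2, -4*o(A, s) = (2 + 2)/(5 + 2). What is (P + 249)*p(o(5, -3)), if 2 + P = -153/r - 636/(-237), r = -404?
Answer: 5700705/223412 ≈ 25.517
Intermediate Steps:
P = 33903/31916 (P = -2 + (-153/(-404) - 636/(-237)) = -2 + (-153*(-1/404) - 636*(-1/237)) = -2 + (153/404 + 212/79) = -2 + 97735/31916 = 33903/31916 ≈ 1.0623)
o(A, s) = -1/7 (o(A, s) = -(2 + 2)/(4*(5 + 2)) = -1/7)
p(f) = 5*f**2
(P + 249)*p(o(5, -3)) = (33903/31916 + 249)*(5*(-1/7)**2) = 7980987*(5*(1/49))/31916 = (7980987/31916)*(5/49) = 5700705/223412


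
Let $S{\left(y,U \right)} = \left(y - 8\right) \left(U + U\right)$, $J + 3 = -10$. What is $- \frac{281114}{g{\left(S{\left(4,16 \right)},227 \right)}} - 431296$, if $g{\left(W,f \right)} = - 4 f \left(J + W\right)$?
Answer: $- \frac{27609122701}{64014} \approx -4.313 \cdot 10^{5}$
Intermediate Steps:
$J = -13$ ($J = -3 - 10 = -13$)
$S{\left(y,U \right)} = 2 U \left(-8 + y\right)$ ($S{\left(y,U \right)} = \left(-8 + y\right) 2 U = 2 U \left(-8 + y\right)$)
$g{\left(W,f \right)} = - 4 f \left(-13 + W\right)$
$- \frac{281114}{g{\left(S{\left(4,16 \right)},227 \right)}} - 431296 = - \frac{281114}{4 \cdot 227 \left(13 - 2 \cdot 16 \left(-8 + 4\right)\right)} - 431296 = - \frac{281114}{4 \cdot 227 \left(13 - 2 \cdot 16 \left(-4\right)\right)} - 431296 = - \frac{281114}{4 \cdot 227 \left(13 - -128\right)} - 431296 = - \frac{281114}{4 \cdot 227 \left(13 + 128\right)} - 431296 = - \frac{281114}{4 \cdot 227 \cdot 141} - 431296 = - \frac{281114}{128028} - 431296 = \left(-281114\right) \frac{1}{128028} - 431296 = - \frac{140557}{64014} - 431296 = - \frac{27609122701}{64014}$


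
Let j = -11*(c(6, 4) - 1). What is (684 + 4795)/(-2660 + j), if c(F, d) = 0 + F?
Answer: -5479/2715 ≈ -2.0180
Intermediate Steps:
c(F, d) = F
j = -55 (j = -11*(6 - 1) = -11*5 = -55)
(684 + 4795)/(-2660 + j) = (684 + 4795)/(-2660 - 55) = 5479/(-2715) = 5479*(-1/2715) = -5479/2715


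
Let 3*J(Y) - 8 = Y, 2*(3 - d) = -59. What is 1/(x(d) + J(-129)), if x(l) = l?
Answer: -6/47 ≈ -0.12766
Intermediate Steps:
d = 65/2 (d = 3 - ½*(-59) = 3 + 59/2 = 65/2 ≈ 32.500)
J(Y) = 8/3 + Y/3
1/(x(d) + J(-129)) = 1/(65/2 + (8/3 + (⅓)*(-129))) = 1/(65/2 + (8/3 - 43)) = 1/(65/2 - 121/3) = 1/(-47/6) = -6/47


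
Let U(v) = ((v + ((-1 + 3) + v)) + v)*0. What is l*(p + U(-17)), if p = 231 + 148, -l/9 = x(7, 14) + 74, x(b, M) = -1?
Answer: -249003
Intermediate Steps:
l = -657 (l = -9*(-1 + 74) = -9*73 = -657)
U(v) = 0 (U(v) = ((v + (2 + v)) + v)*0 = ((2 + 2*v) + v)*0 = (2 + 3*v)*0 = 0)
p = 379
l*(p + U(-17)) = -657*(379 + 0) = -657*379 = -249003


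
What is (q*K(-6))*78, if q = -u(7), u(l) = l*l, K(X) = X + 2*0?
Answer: 22932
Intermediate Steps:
K(X) = X (K(X) = X + 0 = X)
u(l) = l²
q = -49 (q = -1*7² = -1*49 = -49)
(q*K(-6))*78 = -49*(-6)*78 = 294*78 = 22932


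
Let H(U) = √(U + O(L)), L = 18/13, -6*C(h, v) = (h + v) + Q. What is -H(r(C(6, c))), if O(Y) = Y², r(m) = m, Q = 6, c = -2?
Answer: -√381/39 ≈ -0.50049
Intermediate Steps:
C(h, v) = -1 - h/6 - v/6 (C(h, v) = -((h + v) + 6)/6 = -(6 + h + v)/6 = -1 - h/6 - v/6)
L = 18/13 (L = 18*(1/13) = 18/13 ≈ 1.3846)
H(U) = √(324/169 + U) (H(U) = √(U + (18/13)²) = √(U + 324/169) = √(324/169 + U))
-H(r(C(6, c))) = -√(324 + 169*(-1 - ⅙*6 - ⅙*(-2)))/13 = -√(324 + 169*(-1 - 1 + ⅓))/13 = -√(324 + 169*(-5/3))/13 = -√(324 - 845/3)/13 = -√(127/3)/13 = -√381/3/13 = -√381/39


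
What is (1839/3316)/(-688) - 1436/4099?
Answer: -3283639949/9351491392 ≈ -0.35114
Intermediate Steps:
(1839/3316)/(-688) - 1436/4099 = (1839*(1/3316))*(-1/688) - 1436*1/4099 = (1839/3316)*(-1/688) - 1436/4099 = -1839/2281408 - 1436/4099 = -3283639949/9351491392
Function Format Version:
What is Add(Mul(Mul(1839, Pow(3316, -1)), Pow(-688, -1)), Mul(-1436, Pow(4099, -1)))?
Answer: Rational(-3283639949, 9351491392) ≈ -0.35114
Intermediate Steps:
Add(Mul(Mul(1839, Pow(3316, -1)), Pow(-688, -1)), Mul(-1436, Pow(4099, -1))) = Add(Mul(Mul(1839, Rational(1, 3316)), Rational(-1, 688)), Mul(-1436, Rational(1, 4099))) = Add(Mul(Rational(1839, 3316), Rational(-1, 688)), Rational(-1436, 4099)) = Add(Rational(-1839, 2281408), Rational(-1436, 4099)) = Rational(-3283639949, 9351491392)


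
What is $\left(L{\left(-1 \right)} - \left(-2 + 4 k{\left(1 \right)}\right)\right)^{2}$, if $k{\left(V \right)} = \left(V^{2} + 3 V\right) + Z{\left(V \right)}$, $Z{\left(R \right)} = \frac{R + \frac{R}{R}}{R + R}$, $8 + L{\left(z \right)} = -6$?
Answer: $1024$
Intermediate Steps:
$L{\left(z \right)} = -14$ ($L{\left(z \right)} = -8 - 6 = -14$)
$Z{\left(R \right)} = \frac{1 + R}{2 R}$ ($Z{\left(R \right)} = \frac{R + 1}{2 R} = \left(1 + R\right) \frac{1}{2 R} = \frac{1 + R}{2 R}$)
$k{\left(V \right)} = V^{2} + 3 V + \frac{1 + V}{2 V}$ ($k{\left(V \right)} = \left(V^{2} + 3 V\right) + \frac{1 + V}{2 V} = V^{2} + 3 V + \frac{1 + V}{2 V}$)
$\left(L{\left(-1 \right)} - \left(-2 + 4 k{\left(1 \right)}\right)\right)^{2} = \left(-14 + \left(- 4 \frac{1 + 1 + 2 \cdot 1^{2} \left(3 + 1\right)}{2 \cdot 1} + 2\right)\right)^{2} = \left(-14 + \left(- 4 \cdot \frac{1}{2} \cdot 1 \left(1 + 1 + 2 \cdot 1 \cdot 4\right) + 2\right)\right)^{2} = \left(-14 + \left(- 4 \cdot \frac{1}{2} \cdot 1 \left(1 + 1 + 8\right) + 2\right)\right)^{2} = \left(-14 + \left(- 4 \cdot \frac{1}{2} \cdot 1 \cdot 10 + 2\right)\right)^{2} = \left(-14 + \left(\left(-4\right) 5 + 2\right)\right)^{2} = \left(-14 + \left(-20 + 2\right)\right)^{2} = \left(-14 - 18\right)^{2} = \left(-32\right)^{2} = 1024$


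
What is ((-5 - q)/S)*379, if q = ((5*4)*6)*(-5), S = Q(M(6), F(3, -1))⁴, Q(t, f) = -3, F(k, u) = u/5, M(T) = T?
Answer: 225505/81 ≈ 2784.0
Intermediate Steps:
F(k, u) = u/5 (F(k, u) = u*(⅕) = u/5)
S = 81 (S = (-3)⁴ = 81)
q = -600 (q = (20*6)*(-5) = 120*(-5) = -600)
((-5 - q)/S)*379 = ((-5 - 1*(-600))/81)*379 = ((-5 + 600)*(1/81))*379 = (595*(1/81))*379 = (595/81)*379 = 225505/81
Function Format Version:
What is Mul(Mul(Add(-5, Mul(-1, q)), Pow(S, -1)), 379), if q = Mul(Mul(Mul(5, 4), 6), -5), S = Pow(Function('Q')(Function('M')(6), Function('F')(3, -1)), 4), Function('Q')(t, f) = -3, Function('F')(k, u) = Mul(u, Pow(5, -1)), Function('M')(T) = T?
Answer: Rational(225505, 81) ≈ 2784.0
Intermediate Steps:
Function('F')(k, u) = Mul(Rational(1, 5), u) (Function('F')(k, u) = Mul(u, Rational(1, 5)) = Mul(Rational(1, 5), u))
S = 81 (S = Pow(-3, 4) = 81)
q = -600 (q = Mul(Mul(20, 6), -5) = Mul(120, -5) = -600)
Mul(Mul(Add(-5, Mul(-1, q)), Pow(S, -1)), 379) = Mul(Mul(Add(-5, Mul(-1, -600)), Pow(81, -1)), 379) = Mul(Mul(Add(-5, 600), Rational(1, 81)), 379) = Mul(Mul(595, Rational(1, 81)), 379) = Mul(Rational(595, 81), 379) = Rational(225505, 81)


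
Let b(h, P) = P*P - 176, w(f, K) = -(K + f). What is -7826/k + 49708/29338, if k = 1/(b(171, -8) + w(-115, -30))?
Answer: -3788361748/14669 ≈ -2.5826e+5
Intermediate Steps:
w(f, K) = -K - f
b(h, P) = -176 + P**2 (b(h, P) = P**2 - 176 = -176 + P**2)
k = 1/33 (k = 1/((-176 + (-8)**2) + (-1*(-30) - 1*(-115))) = 1/((-176 + 64) + (30 + 115)) = 1/(-112 + 145) = 1/33 ≈ 0.030303)
-7826/k + 49708/29338 = -7826/1/33 + 49708/29338 = -7826*33 + 49708*(1/29338) = -258258 + 24854/14669 = -3788361748/14669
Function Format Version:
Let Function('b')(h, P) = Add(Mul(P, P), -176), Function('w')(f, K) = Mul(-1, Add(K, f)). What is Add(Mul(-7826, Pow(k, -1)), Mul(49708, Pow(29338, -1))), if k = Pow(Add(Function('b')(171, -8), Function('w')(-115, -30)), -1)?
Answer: Rational(-3788361748, 14669) ≈ -2.5826e+5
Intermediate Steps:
Function('w')(f, K) = Add(Mul(-1, K), Mul(-1, f))
Function('b')(h, P) = Add(-176, Pow(P, 2)) (Function('b')(h, P) = Add(Pow(P, 2), -176) = Add(-176, Pow(P, 2)))
k = Rational(1, 33) (k = Pow(Add(Add(-176, Pow(-8, 2)), Add(Mul(-1, -30), Mul(-1, -115))), -1) = Pow(Add(Add(-176, 64), Add(30, 115)), -1) = Pow(Add(-112, 145), -1) = Pow(33, -1) = Rational(1, 33) ≈ 0.030303)
Add(Mul(-7826, Pow(k, -1)), Mul(49708, Pow(29338, -1))) = Add(Mul(-7826, Pow(Rational(1, 33), -1)), Mul(49708, Pow(29338, -1))) = Add(Mul(-7826, 33), Mul(49708, Rational(1, 29338))) = Add(-258258, Rational(24854, 14669)) = Rational(-3788361748, 14669)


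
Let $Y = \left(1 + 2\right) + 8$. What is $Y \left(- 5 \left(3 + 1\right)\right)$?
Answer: $-220$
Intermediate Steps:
$Y = 11$ ($Y = 3 + 8 = 11$)
$Y \left(- 5 \left(3 + 1\right)\right) = 11 \left(- 5 \left(3 + 1\right)\right) = 11 \left(\left(-5\right) 4\right) = 11 \left(-20\right) = -220$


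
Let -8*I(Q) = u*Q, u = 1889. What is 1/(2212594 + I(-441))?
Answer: 8/18533801 ≈ 4.3164e-7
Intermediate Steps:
I(Q) = -1889*Q/8
1/(2212594 + I(-441)) = 1/(2212594 - 1889/8*(-441)) = 1/(2212594 + 833049/8) = 1/(18533801/8) = 8/18533801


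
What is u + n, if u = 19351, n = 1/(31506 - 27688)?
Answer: 73882119/3818 ≈ 19351.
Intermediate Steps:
n = 1/3818 ≈ 0.00026192
u + n = 19351 + 1/3818 = 73882119/3818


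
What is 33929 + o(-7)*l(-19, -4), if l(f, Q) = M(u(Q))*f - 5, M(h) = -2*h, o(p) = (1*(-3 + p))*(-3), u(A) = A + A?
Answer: 24659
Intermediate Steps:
u(A) = 2*A
o(p) = 9 - 3*p (o(p) = (-3 + p)*(-3) = 9 - 3*p)
l(f, Q) = -5 - 4*Q*f (l(f, Q) = (-4*Q)*f - 5 = -4*Q*f - 5 = -5 - 4*Q*f)
33929 + o(-7)*l(-19, -4) = 33929 + (9 - 3*(-7))*(-5 - 4*(-4)*(-19)) = 33929 + (9 + 21)*(-5 - 304) = 33929 + 30*(-309) = 33929 - 9270 = 24659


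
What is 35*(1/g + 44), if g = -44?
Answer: 67725/44 ≈ 1539.2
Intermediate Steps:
35*(1/g + 44) = 35*(1/(-44) + 44) = 35*(-1/44 + 44) = 35*(1935/44) = 67725/44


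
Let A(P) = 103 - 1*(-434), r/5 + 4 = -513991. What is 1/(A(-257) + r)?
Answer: -1/2569438 ≈ -3.8919e-7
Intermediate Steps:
r = -2569975 (r = -20 + 5*(-513991) = -20 - 2569955 = -2569975)
A(P) = 537 (A(P) = 103 + 434 = 537)
1/(A(-257) + r) = 1/(537 - 2569975) = 1/(-2569438) = -1/2569438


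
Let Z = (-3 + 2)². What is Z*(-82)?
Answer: -82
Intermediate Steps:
Z = 1 (Z = (-1)² = 1)
Z*(-82) = 1*(-82) = -82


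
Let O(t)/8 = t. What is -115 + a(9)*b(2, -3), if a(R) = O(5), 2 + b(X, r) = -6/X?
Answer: -315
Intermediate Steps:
b(X, r) = -2 - 6/X
O(t) = 8*t
a(R) = 40 (a(R) = 8*5 = 40)
-115 + a(9)*b(2, -3) = -115 + 40*(-2 - 6/2) = -115 + 40*(-2 - 6*½) = -115 + 40*(-2 - 3) = -115 + 40*(-5) = -115 - 200 = -315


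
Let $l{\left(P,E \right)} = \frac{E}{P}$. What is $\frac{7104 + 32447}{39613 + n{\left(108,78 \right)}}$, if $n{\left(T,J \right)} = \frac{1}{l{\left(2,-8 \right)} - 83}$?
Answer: $\frac{3440937}{3446330} \approx 0.99844$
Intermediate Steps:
$n{\left(T,J \right)} = - \frac{1}{87}$ ($n{\left(T,J \right)} = \frac{1}{- \frac{8}{2} - 83} = \frac{1}{\left(-8\right) \frac{1}{2} - 83} = \frac{1}{-4 - 83} = \frac{1}{-87} = - \frac{1}{87}$)
$\frac{7104 + 32447}{39613 + n{\left(108,78 \right)}} = \frac{7104 + 32447}{39613 - \frac{1}{87}} = \frac{39551}{\frac{3446330}{87}} = 39551 \cdot \frac{87}{3446330} = \frac{3440937}{3446330}$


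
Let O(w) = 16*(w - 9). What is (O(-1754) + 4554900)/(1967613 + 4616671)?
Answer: 1131673/1646071 ≈ 0.68750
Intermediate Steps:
O(w) = -144 + 16*w (O(w) = 16*(-9 + w) = -144 + 16*w)
(O(-1754) + 4554900)/(1967613 + 4616671) = ((-144 + 16*(-1754)) + 4554900)/(1967613 + 4616671) = ((-144 - 28064) + 4554900)/6584284 = (-28208 + 4554900)*(1/6584284) = 4526692*(1/6584284) = 1131673/1646071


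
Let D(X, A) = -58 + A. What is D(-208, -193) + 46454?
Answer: 46203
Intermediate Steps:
D(-208, -193) + 46454 = (-58 - 193) + 46454 = -251 + 46454 = 46203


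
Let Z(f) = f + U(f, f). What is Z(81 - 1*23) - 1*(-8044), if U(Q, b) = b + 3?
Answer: 8163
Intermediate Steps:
U(Q, b) = 3 + b
Z(f) = 3 + 2*f (Z(f) = f + (3 + f) = 3 + 2*f)
Z(81 - 1*23) - 1*(-8044) = (3 + 2*(81 - 1*23)) - 1*(-8044) = (3 + 2*(81 - 23)) + 8044 = (3 + 2*58) + 8044 = (3 + 116) + 8044 = 119 + 8044 = 8163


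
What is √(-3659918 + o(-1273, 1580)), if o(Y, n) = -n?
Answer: I*√3661498 ≈ 1913.5*I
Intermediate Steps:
√(-3659918 + o(-1273, 1580)) = √(-3659918 - 1*1580) = √(-3659918 - 1580) = √(-3661498) = I*√3661498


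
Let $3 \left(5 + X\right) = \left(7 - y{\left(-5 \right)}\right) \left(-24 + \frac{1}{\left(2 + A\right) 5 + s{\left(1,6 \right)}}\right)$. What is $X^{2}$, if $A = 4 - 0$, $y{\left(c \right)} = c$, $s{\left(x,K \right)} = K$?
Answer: $\frac{824464}{81} \approx 10179.0$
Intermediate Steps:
$A = 4$ ($A = 4 + 0 = 4$)
$X = - \frac{908}{9}$ ($X = -5 + \frac{\left(7 - -5\right) \left(-24 + \frac{1}{\left(2 + 4\right) 5 + 6}\right)}{3} = -5 + \frac{\left(7 + 5\right) \left(-24 + \frac{1}{6 \cdot 5 + 6}\right)}{3} = -5 + \frac{12 \left(-24 + \frac{1}{30 + 6}\right)}{3} = -5 + \frac{12 \left(-24 + \frac{1}{36}\right)}{3} = -5 + \frac{12 \left(- \frac{863}{36}\right)}{3} = -5 + \frac{1}{3} \left(- \frac{863}{3}\right) = -5 - \frac{863}{9} = - \frac{908}{9} \approx -100.89$)
$X^{2} = \left(- \frac{908}{9}\right)^{2} = \frac{824464}{81}$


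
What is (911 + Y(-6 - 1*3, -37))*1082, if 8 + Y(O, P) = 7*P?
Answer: 696808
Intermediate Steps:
Y(O, P) = -8 + 7*P
(911 + Y(-6 - 1*3, -37))*1082 = (911 + (-8 + 7*(-37)))*1082 = (911 + (-8 - 259))*1082 = (911 - 267)*1082 = 644*1082 = 696808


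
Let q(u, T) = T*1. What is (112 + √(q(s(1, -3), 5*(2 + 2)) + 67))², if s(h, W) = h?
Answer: (112 + √87)² ≈ 14720.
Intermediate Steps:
q(u, T) = T
(112 + √(q(s(1, -3), 5*(2 + 2)) + 67))² = (112 + √(5*(2 + 2) + 67))² = (112 + √(5*4 + 67))² = (112 + √(20 + 67))² = (112 + √87)²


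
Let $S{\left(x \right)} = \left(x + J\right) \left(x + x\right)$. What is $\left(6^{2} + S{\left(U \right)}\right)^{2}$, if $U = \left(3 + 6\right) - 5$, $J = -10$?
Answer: $144$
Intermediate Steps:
$U = 4$ ($U = 9 - 5 = 4$)
$S{\left(x \right)} = 2 x \left(-10 + x\right)$ ($S{\left(x \right)} = \left(x - 10\right) \left(x + x\right) = \left(-10 + x\right) 2 x = 2 x \left(-10 + x\right)$)
$\left(6^{2} + S{\left(U \right)}\right)^{2} = \left(6^{2} + 2 \cdot 4 \left(-10 + 4\right)\right)^{2} = \left(36 + 2 \cdot 4 \left(-6\right)\right)^{2} = \left(36 - 48\right)^{2} = \left(-12\right)^{2} = 144$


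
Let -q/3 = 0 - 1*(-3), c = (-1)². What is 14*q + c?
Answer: -125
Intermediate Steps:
c = 1
q = -9 (q = -3*(0 - 1*(-3)) = -3*(0 + 3) = -3*3 = -9)
14*q + c = 14*(-9) + 1 = -126 + 1 = -125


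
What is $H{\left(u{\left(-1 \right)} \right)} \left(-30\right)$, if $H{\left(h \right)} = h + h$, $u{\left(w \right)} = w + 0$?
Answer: $60$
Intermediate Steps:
$u{\left(w \right)} = w$
$H{\left(h \right)} = 2 h$
$H{\left(u{\left(-1 \right)} \right)} \left(-30\right) = 2 \left(-1\right) \left(-30\right) = \left(-2\right) \left(-30\right) = 60$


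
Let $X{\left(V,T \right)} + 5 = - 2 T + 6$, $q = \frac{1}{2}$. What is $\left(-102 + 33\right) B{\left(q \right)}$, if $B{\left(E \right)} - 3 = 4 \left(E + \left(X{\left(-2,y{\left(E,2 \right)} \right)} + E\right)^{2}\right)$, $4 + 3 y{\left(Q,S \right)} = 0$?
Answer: $- \frac{15410}{3} \approx -5136.7$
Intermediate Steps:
$y{\left(Q,S \right)} = - \frac{4}{3}$ ($y{\left(Q,S \right)} = - \frac{4}{3} + \frac{1}{3} \cdot 0 = - \frac{4}{3} + 0 = - \frac{4}{3}$)
$q = \frac{1}{2} \approx 0.5$
$X{\left(V,T \right)} = 1 - 2 T$ ($X{\left(V,T \right)} = -5 - \left(-6 + 2 T\right) = 1 - 2 T$)
$B{\left(E \right)} = 3 + 4 E + 4 \left(\frac{11}{3} + E\right)^{2}$ ($B{\left(E \right)} = 3 + 4 \left(E + \left(\left(1 - - \frac{8}{3}\right) + E\right)^{2}\right) = 3 + 4 \left(E + \left(\left(1 + \frac{8}{3}\right) + E\right)^{2}\right) = 3 + 4 \left(E + \left(\frac{11}{3} + E\right)^{2}\right) = 3 + \left(4 E + 4 \left(\frac{11}{3} + E\right)^{2}\right) = 3 + 4 E + 4 \left(\frac{11}{3} + E\right)^{2}$)
$\left(-102 + 33\right) B{\left(q \right)} = \left(-102 + 33\right) \left(\frac{511}{9} + \frac{4}{4} + \frac{100}{3} \cdot \frac{1}{2}\right) = - 69 \left(\frac{511}{9} + 4 \cdot \frac{1}{4} + \frac{50}{3}\right) = - 69 \left(\frac{511}{9} + 1 + \frac{50}{3}\right) = \left(-69\right) \frac{670}{9} = - \frac{15410}{3}$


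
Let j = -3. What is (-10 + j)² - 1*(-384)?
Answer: 553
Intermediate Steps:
(-10 + j)² - 1*(-384) = (-10 - 3)² - 1*(-384) = (-13)² + 384 = 169 + 384 = 553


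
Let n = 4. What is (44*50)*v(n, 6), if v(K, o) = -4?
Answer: -8800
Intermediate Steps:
(44*50)*v(n, 6) = (44*50)*(-4) = 2200*(-4) = -8800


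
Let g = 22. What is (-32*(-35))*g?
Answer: 24640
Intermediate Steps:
(-32*(-35))*g = -32*(-35)*22 = 1120*22 = 24640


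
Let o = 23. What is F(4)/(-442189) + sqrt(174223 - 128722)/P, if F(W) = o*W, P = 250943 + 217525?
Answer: -92/442189 + sqrt(45501)/468468 ≈ 0.00024728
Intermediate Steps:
P = 468468
F(W) = 23*W
F(4)/(-442189) + sqrt(174223 - 128722)/P = (23*4)/(-442189) + sqrt(174223 - 128722)/468468 = 92*(-1/442189) + sqrt(45501)*(1/468468) = -92/442189 + sqrt(45501)/468468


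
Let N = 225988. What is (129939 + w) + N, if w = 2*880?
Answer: 357687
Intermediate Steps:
w = 1760
(129939 + w) + N = (129939 + 1760) + 225988 = 131699 + 225988 = 357687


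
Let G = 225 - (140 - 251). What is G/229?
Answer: 336/229 ≈ 1.4672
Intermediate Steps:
G = 336 (G = 225 - 1*(-111) = 225 + 111 = 336)
G/229 = 336/229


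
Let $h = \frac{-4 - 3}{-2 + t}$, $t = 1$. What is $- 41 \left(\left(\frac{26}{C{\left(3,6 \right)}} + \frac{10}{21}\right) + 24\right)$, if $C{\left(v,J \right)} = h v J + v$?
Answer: $- \frac{304548}{301} \approx -1011.8$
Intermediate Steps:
$h = 7$ ($h = \frac{-4 - 3}{-2 + 1} = - \frac{7}{-1} = \left(-7\right) \left(-1\right) = 7$)
$C{\left(v,J \right)} = v + 7 J v$ ($C{\left(v,J \right)} = 7 v J + v = 7 J v + v = v + 7 J v$)
$- 41 \left(\left(\frac{26}{C{\left(3,6 \right)}} + \frac{10}{21}\right) + 24\right) = - 41 \left(\left(\frac{26}{3 \left(1 + 7 \cdot 6\right)} + \frac{10}{21}\right) + 24\right) = - 41 \left(\left(\frac{26}{3 \left(1 + 42\right)} + 10 \cdot \frac{1}{21}\right) + 24\right) = - 41 \left(\left(\frac{26}{3 \cdot 43} + \frac{10}{21}\right) + 24\right) = - 41 \left(\left(\frac{26}{129} + \frac{10}{21}\right) + 24\right) = - 41 \left(\frac{204}{301} + 24\right) = \left(-41\right) \frac{7428}{301} = - \frac{304548}{301}$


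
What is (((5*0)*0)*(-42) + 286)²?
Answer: 81796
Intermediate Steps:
(((5*0)*0)*(-42) + 286)² = ((0*0)*(-42) + 286)² = (0*(-42) + 286)² = (0 + 286)² = 286² = 81796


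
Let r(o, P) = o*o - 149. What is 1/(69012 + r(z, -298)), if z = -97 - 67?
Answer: 1/95759 ≈ 1.0443e-5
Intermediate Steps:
z = -164
r(o, P) = -149 + o² (r(o, P) = o² - 149 = -149 + o²)
1/(69012 + r(z, -298)) = 1/(69012 + (-149 + (-164)²)) = 1/(69012 + (-149 + 26896)) = 1/(69012 + 26747) = 1/95759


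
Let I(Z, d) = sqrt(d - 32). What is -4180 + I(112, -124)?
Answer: -4180 + 2*I*sqrt(39) ≈ -4180.0 + 12.49*I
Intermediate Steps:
I(Z, d) = sqrt(-32 + d)
-4180 + I(112, -124) = -4180 + sqrt(-32 - 124) = -4180 + sqrt(-156) = -4180 + 2*I*sqrt(39)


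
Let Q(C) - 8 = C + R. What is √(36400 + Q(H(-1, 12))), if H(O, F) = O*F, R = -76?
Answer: 4*√2270 ≈ 190.58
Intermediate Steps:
H(O, F) = F*O
Q(C) = -68 + C (Q(C) = 8 + (C - 76) = 8 + (-76 + C) = -68 + C)
√(36400 + Q(H(-1, 12))) = √(36400 + (-68 + 12*(-1))) = √(36400 + (-68 - 12)) = √(36400 - 80) = √36320 = 4*√2270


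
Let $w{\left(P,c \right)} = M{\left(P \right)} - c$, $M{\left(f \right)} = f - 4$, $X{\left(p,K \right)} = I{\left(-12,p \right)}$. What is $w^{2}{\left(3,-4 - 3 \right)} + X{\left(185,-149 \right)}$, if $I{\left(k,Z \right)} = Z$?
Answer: $221$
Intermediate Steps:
$X{\left(p,K \right)} = p$
$M{\left(f \right)} = -4 + f$ ($M{\left(f \right)} = f - 4 = -4 + f$)
$w{\left(P,c \right)} = -4 + P - c$ ($w{\left(P,c \right)} = \left(-4 + P\right) - c = -4 + P - c$)
$w^{2}{\left(3,-4 - 3 \right)} + X{\left(185,-149 \right)} = \left(-4 + 3 - \left(-4 - 3\right)\right)^{2} + 185 = \left(-4 + 3 - -7\right)^{2} + 185 = \left(-4 + 3 + 7\right)^{2} + 185 = 6^{2} + 185 = 36 + 185 = 221$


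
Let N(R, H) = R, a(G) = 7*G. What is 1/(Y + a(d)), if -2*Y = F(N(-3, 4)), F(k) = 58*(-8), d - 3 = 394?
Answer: 1/3011 ≈ 0.00033212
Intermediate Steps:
d = 397 (d = 3 + 394 = 397)
F(k) = -464
Y = 232 (Y = -½*(-464) = 232)
1/(Y + a(d)) = 1/(232 + 7*397) = 1/(232 + 2779) = 1/3011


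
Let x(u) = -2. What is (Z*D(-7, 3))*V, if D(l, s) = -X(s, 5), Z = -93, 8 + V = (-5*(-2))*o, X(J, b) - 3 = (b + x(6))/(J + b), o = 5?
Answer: 52731/4 ≈ 13183.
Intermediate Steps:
X(J, b) = 3 + (-2 + b)/(J + b) (X(J, b) = 3 + (b - 2)/(J + b) = 3 + (-2 + b)/(J + b))
V = 42 (V = -8 - 5*(-2)*5 = -8 + 10*5 = -8 + 50 = 42)
D(l, s) = -(18 + 3*s)/(5 + s) (D(l, s) = -(-2 + 3*s + 4*5)/(s + 5) = -(-2 + 3*s + 20)/(5 + s) = -(18 + 3*s)/(5 + s))
(Z*D(-7, 3))*V = -279*(-6 - 1*3)/(5 + 3)*42 = -279*(-6 - 3)/8*42 = -279*(-9)/8*42 = -93*(-27/8)*42 = (2511/8)*42 = 52731/4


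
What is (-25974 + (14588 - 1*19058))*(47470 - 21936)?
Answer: -777357096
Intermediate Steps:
(-25974 + (14588 - 1*19058))*(47470 - 21936) = (-25974 + (14588 - 19058))*25534 = (-25974 - 4470)*25534 = -30444*25534 = -777357096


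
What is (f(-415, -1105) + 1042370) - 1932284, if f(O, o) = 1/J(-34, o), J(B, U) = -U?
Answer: -983354969/1105 ≈ -8.8991e+5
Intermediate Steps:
f(O, o) = -1/o (f(O, o) = 1/(-o) = -1/o)
(f(-415, -1105) + 1042370) - 1932284 = (-1/(-1105) + 1042370) - 1932284 = (-1*(-1/1105) + 1042370) - 1932284 = (1/1105 + 1042370) - 1932284 = 1151818851/1105 - 1932284 = -983354969/1105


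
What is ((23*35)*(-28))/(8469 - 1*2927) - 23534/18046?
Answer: -19185081/3571819 ≈ -5.3712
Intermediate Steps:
((23*35)*(-28))/(8469 - 1*2927) - 23534/18046 = (805*(-28))/(8469 - 2927) - 23534*1/18046 = -22540/5542 - 1681/1289 = -22540*1/5542 - 1681/1289 = -11270/2771 - 1681/1289 = -19185081/3571819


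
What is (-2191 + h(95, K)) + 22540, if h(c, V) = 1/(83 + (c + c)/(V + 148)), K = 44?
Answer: 164074083/8063 ≈ 20349.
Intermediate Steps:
h(c, V) = 1/(83 + 2*c/(148 + V)) (h(c, V) = 1/(83 + (2*c)/(148 + V)) = 1/(83 + 2*c/(148 + V)))
(-2191 + h(95, K)) + 22540 = (-2191 + (148 + 44)/(12284 + 2*95 + 83*44)) + 22540 = (-2191 + 192/(12284 + 190 + 3652)) + 22540 = (-2191 + 192/16126) + 22540 = (-2191 + (1/16126)*192) + 22540 = (-2191 + 96/8063) + 22540 = -17665937/8063 + 22540 = 164074083/8063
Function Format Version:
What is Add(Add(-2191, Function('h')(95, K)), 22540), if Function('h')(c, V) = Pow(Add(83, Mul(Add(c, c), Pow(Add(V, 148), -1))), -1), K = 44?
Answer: Rational(164074083, 8063) ≈ 20349.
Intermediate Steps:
Function('h')(c, V) = Pow(Add(83, Mul(2, c, Pow(Add(148, V), -1))), -1) (Function('h')(c, V) = Pow(Add(83, Mul(Mul(2, c), Pow(Add(148, V), -1))), -1) = Pow(Add(83, Mul(2, c, Pow(Add(148, V), -1))), -1))
Add(Add(-2191, Function('h')(95, K)), 22540) = Add(Add(-2191, Mul(Pow(Add(12284, Mul(2, 95), Mul(83, 44)), -1), Add(148, 44))), 22540) = Add(Add(-2191, Mul(Pow(Add(12284, 190, 3652), -1), 192)), 22540) = Add(Add(-2191, Mul(Pow(16126, -1), 192)), 22540) = Add(Add(-2191, Mul(Rational(1, 16126), 192)), 22540) = Add(Add(-2191, Rational(96, 8063)), 22540) = Add(Rational(-17665937, 8063), 22540) = Rational(164074083, 8063)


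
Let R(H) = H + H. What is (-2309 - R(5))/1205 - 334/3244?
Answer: -3962653/1954510 ≈ -2.0274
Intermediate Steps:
R(H) = 2*H
(-2309 - R(5))/1205 - 334/3244 = (-2309 - 2*5)/1205 - 334/3244 = (-2309 - 1*10)*(1/1205) - 334*1/3244 = (-2309 - 10)*(1/1205) - 167/1622 = -2319*1/1205 - 167/1622 = -2319/1205 - 167/1622 = -3962653/1954510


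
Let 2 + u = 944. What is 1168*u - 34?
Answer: 1100222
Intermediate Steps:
u = 942 (u = -2 + 944 = 942)
1168*u - 34 = 1168*942 - 34 = 1100256 - 34 = 1100222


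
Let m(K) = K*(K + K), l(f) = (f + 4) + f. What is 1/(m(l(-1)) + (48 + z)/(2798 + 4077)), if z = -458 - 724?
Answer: 6875/53866 ≈ 0.12763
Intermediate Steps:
z = -1182
l(f) = 4 + 2*f (l(f) = (4 + f) + f = 4 + 2*f)
m(K) = 2*K² (m(K) = K*(2*K) = 2*K²)
1/(m(l(-1)) + (48 + z)/(2798 + 4077)) = 1/(2*(4 + 2*(-1))² + (48 - 1182)/(2798 + 4077)) = 1/(2*(4 - 2)² - 1134/6875) = 1/(2*2² - 1134*1/6875) = 1/(2*4 - 1134/6875) = 1/(8 - 1134/6875) = 1/(53866/6875) = 6875/53866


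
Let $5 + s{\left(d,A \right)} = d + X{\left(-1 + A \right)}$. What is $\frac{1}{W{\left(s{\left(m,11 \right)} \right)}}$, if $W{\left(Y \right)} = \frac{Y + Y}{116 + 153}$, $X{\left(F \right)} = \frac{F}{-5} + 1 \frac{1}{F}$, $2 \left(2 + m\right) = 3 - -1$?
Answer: $- \frac{1345}{69} \approx -19.493$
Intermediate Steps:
$m = 0$ ($m = -2 + \frac{3 - -1}{2} = -2 + \frac{3 + 1}{2} = -2 + \frac{1}{2} \cdot 4 = -2 + 2 = 0$)
$X{\left(F \right)} = \frac{1}{F} - \frac{F}{5}$ ($X{\left(F \right)} = F \left(- \frac{1}{5}\right) + \frac{1}{F} = - \frac{F}{5} + \frac{1}{F} = \frac{1}{F} - \frac{F}{5}$)
$s{\left(d,A \right)} = - \frac{24}{5} + d + \frac{1}{-1 + A} - \frac{A}{5}$ ($s{\left(d,A \right)} = -5 - \left(- d - \frac{1}{-1 + A} + \frac{-1 + A}{5}\right) = -5 - \left(- \frac{1}{5} - d - \frac{1}{-1 + A} + \frac{A}{5}\right) = -5 + \left(d + \left(\frac{1}{5} + \frac{1}{-1 + A} - \frac{A}{5}\right)\right) = -5 + \left(\frac{1}{5} + d + \frac{1}{-1 + A} - \frac{A}{5}\right) = - \frac{24}{5} + d + \frac{1}{-1 + A} - \frac{A}{5}$)
$W{\left(Y \right)} = \frac{2 Y}{269}$
$\frac{1}{W{\left(s{\left(m,11 \right)} \right)}} = \frac{1}{\frac{2}{269} \frac{5 + \left(-1 + 11\right) \left(-24 - 11 + 5 \cdot 0\right)}{5 \left(-1 + 11\right)}} = \frac{1}{\frac{2}{269} \frac{5 + 10 \left(-24 - 11 + 0\right)}{5 \cdot 10}} = \frac{1}{\frac{2}{269} \cdot \frac{1}{5} \cdot \frac{1}{10} \left(5 + 10 \left(-35\right)\right)} = \frac{1}{\frac{2}{269} \cdot \frac{1}{5} \cdot \frac{1}{10} \left(5 - 350\right)} = \frac{1}{\frac{2}{269} \cdot \frac{1}{5} \cdot \frac{1}{10} \left(-345\right)} = \frac{1}{\frac{2}{269} \left(- \frac{69}{10}\right)} = \frac{1}{- \frac{69}{1345}} = - \frac{1345}{69}$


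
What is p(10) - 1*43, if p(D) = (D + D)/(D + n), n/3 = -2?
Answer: -38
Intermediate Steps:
n = -6 (n = 3*(-2) = -6)
p(D) = 2*D/(-6 + D) (p(D) = (D + D)/(D - 6) = (2*D)/(-6 + D) = 2*D/(-6 + D))
p(10) - 1*43 = 2*10/(-6 + 10) - 1*43 = 2*10/4 - 43 = 2*10*(¼) - 43 = 5 - 43 = -38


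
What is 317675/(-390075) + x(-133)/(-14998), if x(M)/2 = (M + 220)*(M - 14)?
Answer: 104256974/117006897 ≈ 0.89103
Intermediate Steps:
x(M) = 2*(-14 + M)*(220 + M) (x(M) = 2*((M + 220)*(M - 14)) = 2*((220 + M)*(-14 + M)) = 2*((-14 + M)*(220 + M)) = 2*(-14 + M)*(220 + M))
317675/(-390075) + x(-133)/(-14998) = 317675/(-390075) + (-6160 + 2*(-133)**2 + 412*(-133))/(-14998) = 317675*(-1/390075) + (-6160 + 2*17689 - 54796)*(-1/14998) = -12707/15603 + (-6160 + 35378 - 54796)*(-1/14998) = -12707/15603 - 25578*(-1/14998) = -12707/15603 + 12789/7499 = 104256974/117006897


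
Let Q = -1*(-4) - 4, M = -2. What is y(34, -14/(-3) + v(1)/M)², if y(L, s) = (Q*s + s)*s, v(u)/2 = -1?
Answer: 83521/81 ≈ 1031.1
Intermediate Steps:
Q = 0 (Q = 4 - 4 = 0)
v(u) = -2 (v(u) = 2*(-1) = -2)
y(L, s) = s² (y(L, s) = (0*s + s)*s = (0 + s)*s = s*s = s²)
y(34, -14/(-3) + v(1)/M)² = ((-14/(-3) - 2/(-2))²)² = ((-14*(-⅓) - 2*(-½))²)² = ((14/3 + 1)²)² = ((17/3)²)² = (289/9)² = 83521/81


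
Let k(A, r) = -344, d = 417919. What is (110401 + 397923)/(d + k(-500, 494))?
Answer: 508324/417575 ≈ 1.2173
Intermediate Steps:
(110401 + 397923)/(d + k(-500, 494)) = (110401 + 397923)/(417919 - 344) = 508324/417575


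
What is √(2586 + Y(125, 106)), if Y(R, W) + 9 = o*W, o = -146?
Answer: I*√12899 ≈ 113.57*I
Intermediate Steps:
Y(R, W) = -9 - 146*W
√(2586 + Y(125, 106)) = √(2586 + (-9 - 146*106)) = √(2586 + (-9 - 15476)) = √(2586 - 15485) = √(-12899) = I*√12899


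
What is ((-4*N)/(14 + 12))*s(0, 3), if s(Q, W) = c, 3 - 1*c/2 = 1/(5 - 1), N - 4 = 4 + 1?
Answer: -99/13 ≈ -7.6154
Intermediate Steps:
N = 9 (N = 4 + (4 + 1) = 4 + 5 = 9)
c = 11/2 (c = 6 - 2/(5 - 1) = 6 - 2/4 = 6 - 2*1/4 = 6 - 1/2 = 11/2 ≈ 5.5000)
s(Q, W) = 11/2
((-4*N)/(14 + 12))*s(0, 3) = ((-4*9)/(14 + 12))*(11/2) = -36/26*(11/2) = -36*1/26*(11/2) = -18/13*11/2 = -99/13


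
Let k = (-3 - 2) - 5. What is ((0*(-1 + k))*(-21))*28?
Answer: 0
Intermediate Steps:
k = -10 (k = -5 - 5 = -10)
((0*(-1 + k))*(-21))*28 = ((0*(-1 - 10))*(-21))*28 = ((0*(-11))*(-21))*28 = (0*(-21))*28 = 0*28 = 0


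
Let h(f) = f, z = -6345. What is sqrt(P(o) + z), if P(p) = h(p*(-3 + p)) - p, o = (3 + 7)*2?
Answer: 5*I*sqrt(241) ≈ 77.621*I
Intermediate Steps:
o = 20 (o = 10*2 = 20)
P(p) = -p + p*(-3 + p) (P(p) = p*(-3 + p) - p = -p + p*(-3 + p))
sqrt(P(o) + z) = sqrt(20*(-4 + 20) - 6345) = sqrt(20*16 - 6345) = sqrt(320 - 6345) = sqrt(-6025) = 5*I*sqrt(241)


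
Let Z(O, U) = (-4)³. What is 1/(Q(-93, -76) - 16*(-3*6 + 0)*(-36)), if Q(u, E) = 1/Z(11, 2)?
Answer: -64/663553 ≈ -9.6450e-5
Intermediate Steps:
Z(O, U) = -64
Q(u, E) = -1/64 (Q(u, E) = 1/(-64) = -1/64)
1/(Q(-93, -76) - 16*(-3*6 + 0)*(-36)) = 1/(-1/64 - 16*(-3*6 + 0)*(-36)) = 1/(-1/64 - 16*(-18 + 0)*(-36)) = 1/(-1/64 - 16*(-18)*(-36)) = 1/(-1/64 + 288*(-36)) = 1/(-1/64 - 10368) = 1/(-663553/64) = -64/663553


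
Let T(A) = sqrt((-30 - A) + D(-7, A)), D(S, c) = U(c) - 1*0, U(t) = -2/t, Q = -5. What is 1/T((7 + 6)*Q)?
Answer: sqrt(16445)/759 ≈ 0.16896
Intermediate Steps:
D(S, c) = -2/c (D(S, c) = -2/c - 1*0 = -2/c + 0 = -2/c)
T(A) = sqrt(-30 - A - 2/A) (T(A) = sqrt((-30 - A) - 2/A) = sqrt(-30 - A - 2/A))
1/T((7 + 6)*Q) = 1/(sqrt(-30 - (7 + 6)*(-5) - 2*(-1/(5*(7 + 6))))) = 1/(sqrt(-30 - 13*(-5) - 2/(13*(-5)))) = 1/(sqrt(-30 - 1*(-65) - 2/(-65))) = 1/(sqrt(-30 + 65 - 2*(-1/65))) = 1/(sqrt(-30 + 65 + 2/65)) = 1/(sqrt(2277/65)) = 1/(3*sqrt(16445)/65) = sqrt(16445)/759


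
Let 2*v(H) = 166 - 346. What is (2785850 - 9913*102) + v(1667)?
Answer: 1774634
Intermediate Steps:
v(H) = -90 (v(H) = (166 - 346)/2 = (1/2)*(-180) = -90)
(2785850 - 9913*102) + v(1667) = (2785850 - 9913*102) - 90 = (2785850 - 1011126) - 90 = 1774724 - 90 = 1774634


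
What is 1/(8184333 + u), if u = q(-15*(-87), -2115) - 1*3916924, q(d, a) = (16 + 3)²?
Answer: 1/4267770 ≈ 2.3431e-7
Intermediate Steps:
q(d, a) = 361 (q(d, a) = 19² = 361)
u = -3916563 (u = 361 - 1*3916924 = 361 - 3916924 = -3916563)
1/(8184333 + u) = 1/(8184333 - 3916563) = 1/4267770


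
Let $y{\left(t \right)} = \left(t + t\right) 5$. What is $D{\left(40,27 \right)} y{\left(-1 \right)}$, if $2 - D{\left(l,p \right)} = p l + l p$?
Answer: $21580$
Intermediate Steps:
$y{\left(t \right)} = 10 t$ ($y{\left(t \right)} = 2 t 5 = 10 t$)
$D{\left(l,p \right)} = 2 - 2 l p$ ($D{\left(l,p \right)} = 2 - \left(p l + l p\right) = 2 - \left(l p + l p\right) = 2 - 2 l p$)
$D{\left(40,27 \right)} y{\left(-1 \right)} = \left(2 - 80 \cdot 27\right) 10 \left(-1\right) = \left(2 - 2160\right) \left(-10\right) = \left(-2158\right) \left(-10\right) = 21580$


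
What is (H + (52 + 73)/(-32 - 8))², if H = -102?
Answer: 707281/64 ≈ 11051.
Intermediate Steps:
(H + (52 + 73)/(-32 - 8))² = (-102 + (52 + 73)/(-32 - 8))² = (-102 + 125/(-40))² = (-102 + 125*(-1/40))² = (-102 - 25/8)² = (-841/8)² = 707281/64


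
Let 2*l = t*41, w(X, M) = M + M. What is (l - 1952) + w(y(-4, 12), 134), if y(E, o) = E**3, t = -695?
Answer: -31863/2 ≈ -15932.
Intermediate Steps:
w(X, M) = 2*M
l = -28495/2 (l = (-695*41)/2 = (1/2)*(-28495) = -28495/2 ≈ -14248.)
(l - 1952) + w(y(-4, 12), 134) = (-28495/2 - 1952) + 2*134 = -32399/2 + 268 = -31863/2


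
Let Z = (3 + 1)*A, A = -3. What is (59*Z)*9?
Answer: -6372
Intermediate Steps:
Z = -12 (Z = (3 + 1)*(-3) = 4*(-3) = -12)
(59*Z)*9 = (59*(-12))*9 = -708*9 = -6372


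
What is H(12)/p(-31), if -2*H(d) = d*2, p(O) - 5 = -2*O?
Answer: -12/67 ≈ -0.17910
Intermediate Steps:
p(O) = 5 - 2*O
H(d) = -d (H(d) = -d*2/2 = -d)
H(12)/p(-31) = (-1*12)/(5 - 2*(-31)) = -12/(5 + 62) = -12/67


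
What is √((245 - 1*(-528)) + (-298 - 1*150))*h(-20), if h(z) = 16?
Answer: 80*√13 ≈ 288.44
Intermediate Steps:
√((245 - 1*(-528)) + (-298 - 1*150))*h(-20) = √((245 - 1*(-528)) + (-298 - 1*150))*16 = √((245 + 528) + (-298 - 150))*16 = √(773 - 448)*16 = √325*16 = (5*√13)*16 = 80*√13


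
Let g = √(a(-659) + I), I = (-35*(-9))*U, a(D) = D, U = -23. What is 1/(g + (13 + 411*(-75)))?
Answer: -7703/237346812 - I*√494/237346812 ≈ -3.2455e-5 - 9.3644e-8*I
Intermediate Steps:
I = -7245 (I = -35*(-9)*(-23) = 315*(-23) = -7245)
g = 4*I*√494 (g = √(-659 - 7245) = √(-7904) = 4*I*√494 ≈ 88.904*I)
1/(g + (13 + 411*(-75))) = 1/(4*I*√494 + (13 + 411*(-75))) = 1/(4*I*√494 + (13 - 30825)) = 1/(4*I*√494 - 30812) = 1/(-30812 + 4*I*√494)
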